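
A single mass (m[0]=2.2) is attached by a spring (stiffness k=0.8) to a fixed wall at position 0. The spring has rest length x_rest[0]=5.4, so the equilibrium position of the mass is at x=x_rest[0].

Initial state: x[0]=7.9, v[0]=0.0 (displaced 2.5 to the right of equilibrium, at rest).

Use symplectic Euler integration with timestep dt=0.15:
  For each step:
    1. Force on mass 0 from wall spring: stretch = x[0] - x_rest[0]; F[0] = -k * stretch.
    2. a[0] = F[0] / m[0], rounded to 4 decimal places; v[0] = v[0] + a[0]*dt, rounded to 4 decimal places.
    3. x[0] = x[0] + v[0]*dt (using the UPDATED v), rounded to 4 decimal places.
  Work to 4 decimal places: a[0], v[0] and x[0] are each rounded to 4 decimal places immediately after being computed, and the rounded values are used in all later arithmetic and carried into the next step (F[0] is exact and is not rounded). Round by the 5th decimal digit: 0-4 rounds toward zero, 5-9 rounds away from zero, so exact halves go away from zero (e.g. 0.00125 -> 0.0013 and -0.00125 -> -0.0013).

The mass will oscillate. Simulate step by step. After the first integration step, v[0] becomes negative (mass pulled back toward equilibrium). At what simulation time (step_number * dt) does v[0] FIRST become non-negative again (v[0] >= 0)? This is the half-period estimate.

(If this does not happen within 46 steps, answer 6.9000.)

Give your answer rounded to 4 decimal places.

Step 0: x=[7.9000] v=[0.0000]
Step 1: x=[7.8795] v=[-0.1364]
Step 2: x=[7.8388] v=[-0.2716]
Step 3: x=[7.7781] v=[-0.4046]
Step 4: x=[7.6980] v=[-0.5343]
Step 5: x=[7.5991] v=[-0.6596]
Step 6: x=[7.4822] v=[-0.7796]
Step 7: x=[7.3482] v=[-0.8932]
Step 8: x=[7.1983] v=[-0.9995]
Step 9: x=[7.0337] v=[-1.0976]
Step 10: x=[6.8557] v=[-1.1867]
Step 11: x=[6.6658] v=[-1.2661]
Step 12: x=[6.4655] v=[-1.3351]
Step 13: x=[6.2565] v=[-1.3932]
Step 14: x=[6.0405] v=[-1.4399]
Step 15: x=[5.8193] v=[-1.4748]
Step 16: x=[5.5946] v=[-1.4977]
Step 17: x=[5.3684] v=[-1.5083]
Step 18: x=[5.1424] v=[-1.5066]
Step 19: x=[4.9185] v=[-1.4925]
Step 20: x=[4.6986] v=[-1.4662]
Step 21: x=[4.4844] v=[-1.4279]
Step 22: x=[4.2777] v=[-1.3780]
Step 23: x=[4.0802] v=[-1.3168]
Step 24: x=[3.8935] v=[-1.2448]
Step 25: x=[3.7191] v=[-1.1626]
Step 26: x=[3.5585] v=[-1.0709]
Step 27: x=[3.4129] v=[-0.9705]
Step 28: x=[3.2836] v=[-0.8621]
Step 29: x=[3.1716] v=[-0.7467]
Step 30: x=[3.0778] v=[-0.6252]
Step 31: x=[3.0030] v=[-0.4985]
Step 32: x=[2.9478] v=[-0.3678]
Step 33: x=[2.9127] v=[-0.2340]
Step 34: x=[2.8980] v=[-0.0983]
Step 35: x=[2.9037] v=[0.0382]
First v>=0 after going negative at step 35, time=5.2500

Answer: 5.2500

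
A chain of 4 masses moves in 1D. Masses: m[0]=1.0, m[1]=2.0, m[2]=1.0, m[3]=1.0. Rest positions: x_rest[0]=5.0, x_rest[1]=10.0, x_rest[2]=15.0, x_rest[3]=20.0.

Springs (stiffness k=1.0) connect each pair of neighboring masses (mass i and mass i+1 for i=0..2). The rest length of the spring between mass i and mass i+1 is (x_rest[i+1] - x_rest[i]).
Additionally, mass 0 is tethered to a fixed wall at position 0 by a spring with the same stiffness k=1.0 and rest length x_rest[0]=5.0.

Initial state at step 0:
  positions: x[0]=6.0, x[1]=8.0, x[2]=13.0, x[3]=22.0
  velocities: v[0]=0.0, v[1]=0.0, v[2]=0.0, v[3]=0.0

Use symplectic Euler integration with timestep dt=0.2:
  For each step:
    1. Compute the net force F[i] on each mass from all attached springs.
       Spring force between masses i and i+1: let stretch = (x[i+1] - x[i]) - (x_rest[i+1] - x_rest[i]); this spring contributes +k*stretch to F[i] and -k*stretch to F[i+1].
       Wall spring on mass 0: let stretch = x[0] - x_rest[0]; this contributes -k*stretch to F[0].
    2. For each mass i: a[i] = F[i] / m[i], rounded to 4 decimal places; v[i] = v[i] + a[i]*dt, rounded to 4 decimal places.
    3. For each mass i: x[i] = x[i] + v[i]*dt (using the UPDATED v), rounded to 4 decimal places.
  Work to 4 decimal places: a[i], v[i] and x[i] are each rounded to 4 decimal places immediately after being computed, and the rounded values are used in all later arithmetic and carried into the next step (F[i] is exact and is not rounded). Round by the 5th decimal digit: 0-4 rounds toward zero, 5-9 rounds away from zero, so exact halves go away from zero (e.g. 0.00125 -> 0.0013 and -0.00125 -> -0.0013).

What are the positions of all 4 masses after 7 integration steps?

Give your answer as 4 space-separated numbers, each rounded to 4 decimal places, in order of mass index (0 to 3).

Answer: 3.1768 9.3920 15.7036 18.9028

Derivation:
Step 0: x=[6.0000 8.0000 13.0000 22.0000] v=[0.0000 0.0000 0.0000 0.0000]
Step 1: x=[5.8400 8.0600 13.1600 21.8400] v=[-0.8000 0.3000 0.8000 -0.8000]
Step 2: x=[5.5352 8.1776 13.4632 21.5328] v=[-1.5240 0.5880 1.5160 -1.5360]
Step 3: x=[5.1147 8.3481 13.8778 21.1028] v=[-2.1026 0.8523 2.0728 -2.1499]
Step 4: x=[4.6189 8.5645 14.3602 20.5838] v=[-2.4789 1.0819 2.4119 -2.5949]
Step 5: x=[4.0962 8.8179 14.8597 20.0159] v=[-2.6136 1.2669 2.4975 -2.8396]
Step 6: x=[3.5985 9.0977 15.3238 19.4417] v=[-2.4885 1.3989 2.3204 -2.8708]
Step 7: x=[3.1768 9.3920 15.7036 18.9028] v=[-2.1084 1.4716 1.8988 -2.6944]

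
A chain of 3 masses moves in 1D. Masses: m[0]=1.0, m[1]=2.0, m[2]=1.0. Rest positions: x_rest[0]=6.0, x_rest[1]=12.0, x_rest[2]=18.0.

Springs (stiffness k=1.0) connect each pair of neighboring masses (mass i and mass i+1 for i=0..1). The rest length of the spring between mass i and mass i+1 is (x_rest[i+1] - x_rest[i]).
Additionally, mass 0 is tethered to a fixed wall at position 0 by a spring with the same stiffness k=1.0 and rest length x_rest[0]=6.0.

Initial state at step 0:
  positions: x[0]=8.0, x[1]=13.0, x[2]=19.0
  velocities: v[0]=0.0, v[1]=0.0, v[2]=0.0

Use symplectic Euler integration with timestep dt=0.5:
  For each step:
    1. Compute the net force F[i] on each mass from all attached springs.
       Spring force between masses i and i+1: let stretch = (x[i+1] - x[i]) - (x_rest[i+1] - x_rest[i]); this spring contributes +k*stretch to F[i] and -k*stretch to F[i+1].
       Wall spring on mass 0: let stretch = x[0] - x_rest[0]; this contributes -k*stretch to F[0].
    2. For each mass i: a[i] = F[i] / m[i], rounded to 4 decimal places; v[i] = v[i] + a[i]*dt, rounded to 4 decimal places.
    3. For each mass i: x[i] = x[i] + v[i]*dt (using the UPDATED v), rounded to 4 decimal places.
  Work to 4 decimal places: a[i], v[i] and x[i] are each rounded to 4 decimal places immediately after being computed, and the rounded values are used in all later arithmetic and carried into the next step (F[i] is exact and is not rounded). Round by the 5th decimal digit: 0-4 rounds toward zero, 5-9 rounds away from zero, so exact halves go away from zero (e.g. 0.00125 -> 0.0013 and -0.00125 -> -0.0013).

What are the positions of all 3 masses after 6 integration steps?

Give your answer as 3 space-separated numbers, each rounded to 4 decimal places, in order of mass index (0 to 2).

Step 0: x=[8.0000 13.0000 19.0000] v=[0.0000 0.0000 0.0000]
Step 1: x=[7.2500 13.1250 19.0000] v=[-1.5000 0.2500 0.0000]
Step 2: x=[6.1563 13.2500 19.0313] v=[-2.1875 0.2500 0.0625]
Step 3: x=[5.2969 13.2110 19.1173] v=[-1.7188 -0.0781 0.1719]
Step 4: x=[5.0918 12.9210 19.2267] v=[-0.4102 -0.5801 0.2188]
Step 5: x=[5.5711 12.4405 19.2597] v=[0.9585 -0.9610 0.0660]
Step 6: x=[6.3750 11.9537 19.0879] v=[1.6077 -0.9736 -0.3436]

Answer: 6.3750 11.9537 19.0879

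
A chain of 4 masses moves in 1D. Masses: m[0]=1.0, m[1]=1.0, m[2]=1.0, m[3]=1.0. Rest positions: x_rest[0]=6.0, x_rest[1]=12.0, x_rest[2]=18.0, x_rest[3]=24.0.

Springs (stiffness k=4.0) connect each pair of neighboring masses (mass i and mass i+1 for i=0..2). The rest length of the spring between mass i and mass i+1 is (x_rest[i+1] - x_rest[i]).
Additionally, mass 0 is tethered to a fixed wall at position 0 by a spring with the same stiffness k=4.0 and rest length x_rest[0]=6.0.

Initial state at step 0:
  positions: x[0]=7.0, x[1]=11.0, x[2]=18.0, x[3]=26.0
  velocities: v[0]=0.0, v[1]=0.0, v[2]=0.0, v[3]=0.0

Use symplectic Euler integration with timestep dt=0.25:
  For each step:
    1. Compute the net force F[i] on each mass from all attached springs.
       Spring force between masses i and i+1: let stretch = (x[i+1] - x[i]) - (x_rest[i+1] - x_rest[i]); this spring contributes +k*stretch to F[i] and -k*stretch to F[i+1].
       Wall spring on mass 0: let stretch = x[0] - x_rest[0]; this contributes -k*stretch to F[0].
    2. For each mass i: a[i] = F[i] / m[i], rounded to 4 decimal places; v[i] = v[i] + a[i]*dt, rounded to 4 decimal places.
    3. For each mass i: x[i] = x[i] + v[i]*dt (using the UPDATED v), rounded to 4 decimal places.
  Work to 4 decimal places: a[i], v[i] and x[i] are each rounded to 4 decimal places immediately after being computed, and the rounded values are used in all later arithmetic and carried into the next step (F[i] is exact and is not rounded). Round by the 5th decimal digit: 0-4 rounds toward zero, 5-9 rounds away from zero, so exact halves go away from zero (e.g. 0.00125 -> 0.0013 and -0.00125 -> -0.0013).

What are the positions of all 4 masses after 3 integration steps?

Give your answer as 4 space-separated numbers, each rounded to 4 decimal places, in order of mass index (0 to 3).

Step 0: x=[7.0000 11.0000 18.0000 26.0000] v=[0.0000 0.0000 0.0000 0.0000]
Step 1: x=[6.2500 11.7500 18.2500 25.5000] v=[-3.0000 3.0000 1.0000 -2.0000]
Step 2: x=[5.3125 12.7500 18.6875 24.6875] v=[-3.7500 4.0000 1.7500 -3.2500]
Step 3: x=[4.9063 13.3750 19.1406 23.8750] v=[-1.6250 2.5000 1.8125 -3.2500]

Answer: 4.9063 13.3750 19.1406 23.8750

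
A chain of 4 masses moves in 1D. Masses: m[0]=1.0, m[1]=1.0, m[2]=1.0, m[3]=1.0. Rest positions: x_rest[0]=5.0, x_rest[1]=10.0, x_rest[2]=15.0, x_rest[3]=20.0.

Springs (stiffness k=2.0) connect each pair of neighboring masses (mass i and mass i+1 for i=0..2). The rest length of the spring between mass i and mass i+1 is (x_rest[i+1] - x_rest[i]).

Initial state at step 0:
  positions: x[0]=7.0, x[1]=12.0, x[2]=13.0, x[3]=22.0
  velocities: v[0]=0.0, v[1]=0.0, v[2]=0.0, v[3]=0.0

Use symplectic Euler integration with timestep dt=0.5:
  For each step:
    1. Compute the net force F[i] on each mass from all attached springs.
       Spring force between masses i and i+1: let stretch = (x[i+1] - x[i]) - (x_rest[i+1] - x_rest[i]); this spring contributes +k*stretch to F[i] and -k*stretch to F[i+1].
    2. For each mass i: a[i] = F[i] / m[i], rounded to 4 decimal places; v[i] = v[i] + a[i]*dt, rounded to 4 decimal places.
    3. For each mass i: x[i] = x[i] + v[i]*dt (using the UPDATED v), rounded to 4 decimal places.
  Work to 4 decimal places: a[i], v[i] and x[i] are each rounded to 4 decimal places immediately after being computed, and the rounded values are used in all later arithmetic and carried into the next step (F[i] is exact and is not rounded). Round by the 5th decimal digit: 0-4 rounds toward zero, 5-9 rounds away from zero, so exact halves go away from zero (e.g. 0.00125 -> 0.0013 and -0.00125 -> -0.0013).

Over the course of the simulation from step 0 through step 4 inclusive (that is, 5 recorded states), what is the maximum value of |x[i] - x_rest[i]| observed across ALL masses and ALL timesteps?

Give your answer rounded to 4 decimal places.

Step 0: x=[7.0000 12.0000 13.0000 22.0000] v=[0.0000 0.0000 0.0000 0.0000]
Step 1: x=[7.0000 10.0000 17.0000 20.0000] v=[0.0000 -4.0000 8.0000 -4.0000]
Step 2: x=[6.0000 10.0000 19.0000 19.0000] v=[-2.0000 0.0000 4.0000 -2.0000]
Step 3: x=[4.5000 12.5000 16.5000 20.5000] v=[-3.0000 5.0000 -5.0000 3.0000]
Step 4: x=[4.5000 13.0000 14.0000 22.5000] v=[0.0000 1.0000 -5.0000 4.0000]
Max displacement = 4.0000

Answer: 4.0000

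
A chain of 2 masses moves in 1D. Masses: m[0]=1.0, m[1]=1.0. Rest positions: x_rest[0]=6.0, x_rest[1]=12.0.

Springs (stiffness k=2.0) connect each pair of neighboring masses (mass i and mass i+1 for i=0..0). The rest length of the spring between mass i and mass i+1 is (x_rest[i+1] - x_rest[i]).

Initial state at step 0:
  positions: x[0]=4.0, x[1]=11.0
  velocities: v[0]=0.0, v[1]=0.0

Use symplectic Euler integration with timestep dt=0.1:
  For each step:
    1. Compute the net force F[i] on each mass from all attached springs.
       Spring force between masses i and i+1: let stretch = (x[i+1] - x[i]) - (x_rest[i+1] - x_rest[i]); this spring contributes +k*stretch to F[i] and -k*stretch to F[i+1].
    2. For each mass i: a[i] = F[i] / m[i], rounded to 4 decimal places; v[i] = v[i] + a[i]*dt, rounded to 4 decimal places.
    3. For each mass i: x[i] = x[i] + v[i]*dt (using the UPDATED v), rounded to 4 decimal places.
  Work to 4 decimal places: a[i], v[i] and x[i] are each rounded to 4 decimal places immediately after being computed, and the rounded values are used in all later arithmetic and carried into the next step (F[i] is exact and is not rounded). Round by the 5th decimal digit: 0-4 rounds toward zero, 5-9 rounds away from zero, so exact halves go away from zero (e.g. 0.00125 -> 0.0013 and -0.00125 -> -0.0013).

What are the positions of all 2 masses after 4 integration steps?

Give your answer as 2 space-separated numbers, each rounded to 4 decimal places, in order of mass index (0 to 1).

Answer: 4.1882 10.8118

Derivation:
Step 0: x=[4.0000 11.0000] v=[0.0000 0.0000]
Step 1: x=[4.0200 10.9800] v=[0.2000 -0.2000]
Step 2: x=[4.0592 10.9408] v=[0.3920 -0.3920]
Step 3: x=[4.1160 10.8840] v=[0.5683 -0.5683]
Step 4: x=[4.1882 10.8118] v=[0.7219 -0.7219]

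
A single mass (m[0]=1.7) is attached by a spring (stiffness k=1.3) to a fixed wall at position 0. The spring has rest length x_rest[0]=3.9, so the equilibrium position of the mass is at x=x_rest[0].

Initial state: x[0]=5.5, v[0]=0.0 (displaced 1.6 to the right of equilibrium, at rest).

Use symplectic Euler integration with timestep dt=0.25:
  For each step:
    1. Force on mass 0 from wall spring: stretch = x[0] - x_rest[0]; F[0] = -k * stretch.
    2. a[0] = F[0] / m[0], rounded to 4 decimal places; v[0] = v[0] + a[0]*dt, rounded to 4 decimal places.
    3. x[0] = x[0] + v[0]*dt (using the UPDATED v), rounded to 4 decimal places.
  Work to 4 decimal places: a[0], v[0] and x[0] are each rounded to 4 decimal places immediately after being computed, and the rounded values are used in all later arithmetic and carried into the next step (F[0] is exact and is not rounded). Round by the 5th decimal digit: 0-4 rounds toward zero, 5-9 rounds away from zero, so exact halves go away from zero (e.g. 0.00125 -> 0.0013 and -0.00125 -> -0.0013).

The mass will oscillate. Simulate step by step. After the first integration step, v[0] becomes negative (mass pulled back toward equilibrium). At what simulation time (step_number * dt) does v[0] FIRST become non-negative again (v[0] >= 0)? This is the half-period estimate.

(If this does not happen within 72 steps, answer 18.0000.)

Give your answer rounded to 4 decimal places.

Answer: 3.7500

Derivation:
Step 0: x=[5.5000] v=[0.0000]
Step 1: x=[5.4235] v=[-0.3059]
Step 2: x=[5.2742] v=[-0.5972]
Step 3: x=[5.0592] v=[-0.8599]
Step 4: x=[4.7888] v=[-1.0815]
Step 5: x=[4.4760] v=[-1.2514]
Step 6: x=[4.1356] v=[-1.3615]
Step 7: x=[3.7840] v=[-1.4066]
Step 8: x=[3.4379] v=[-1.3844]
Step 9: x=[3.1139] v=[-1.2961]
Step 10: x=[2.8275] v=[-1.1458]
Step 11: x=[2.5923] v=[-0.9408]
Step 12: x=[2.4196] v=[-0.6908]
Step 13: x=[2.3177] v=[-0.4078]
Step 14: x=[2.2914] v=[-0.1053]
Step 15: x=[2.3420] v=[0.2022]
First v>=0 after going negative at step 15, time=3.7500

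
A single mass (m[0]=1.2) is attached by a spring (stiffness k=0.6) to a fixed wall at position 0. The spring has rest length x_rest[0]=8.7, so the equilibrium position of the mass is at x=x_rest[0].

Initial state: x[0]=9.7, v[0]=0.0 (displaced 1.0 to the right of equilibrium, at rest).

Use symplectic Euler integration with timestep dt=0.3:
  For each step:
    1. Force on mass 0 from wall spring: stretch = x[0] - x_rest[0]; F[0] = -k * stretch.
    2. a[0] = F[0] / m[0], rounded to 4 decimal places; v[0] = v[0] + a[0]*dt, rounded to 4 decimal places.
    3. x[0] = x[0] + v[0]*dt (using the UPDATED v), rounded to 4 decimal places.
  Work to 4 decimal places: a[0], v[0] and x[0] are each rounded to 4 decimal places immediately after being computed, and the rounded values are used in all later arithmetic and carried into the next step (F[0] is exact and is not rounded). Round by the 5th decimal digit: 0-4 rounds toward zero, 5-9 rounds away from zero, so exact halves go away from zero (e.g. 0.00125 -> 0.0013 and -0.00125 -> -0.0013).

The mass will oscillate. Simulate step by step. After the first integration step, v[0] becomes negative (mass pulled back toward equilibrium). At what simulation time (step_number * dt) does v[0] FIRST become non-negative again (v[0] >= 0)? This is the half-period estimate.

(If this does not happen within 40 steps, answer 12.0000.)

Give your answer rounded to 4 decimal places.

Answer: 4.5000

Derivation:
Step 0: x=[9.7000] v=[0.0000]
Step 1: x=[9.6550] v=[-0.1500]
Step 2: x=[9.5670] v=[-0.2933]
Step 3: x=[9.4400] v=[-0.4234]
Step 4: x=[9.2797] v=[-0.5344]
Step 5: x=[9.0933] v=[-0.6214]
Step 6: x=[8.8892] v=[-0.6804]
Step 7: x=[8.6766] v=[-0.7088]
Step 8: x=[8.4650] v=[-0.7053]
Step 9: x=[8.2640] v=[-0.6701]
Step 10: x=[8.0826] v=[-0.6047]
Step 11: x=[7.9290] v=[-0.5121]
Step 12: x=[7.8101] v=[-0.3965]
Step 13: x=[7.7312] v=[-0.2630]
Step 14: x=[7.6959] v=[-0.1177]
Step 15: x=[7.7058] v=[0.0329]
First v>=0 after going negative at step 15, time=4.5000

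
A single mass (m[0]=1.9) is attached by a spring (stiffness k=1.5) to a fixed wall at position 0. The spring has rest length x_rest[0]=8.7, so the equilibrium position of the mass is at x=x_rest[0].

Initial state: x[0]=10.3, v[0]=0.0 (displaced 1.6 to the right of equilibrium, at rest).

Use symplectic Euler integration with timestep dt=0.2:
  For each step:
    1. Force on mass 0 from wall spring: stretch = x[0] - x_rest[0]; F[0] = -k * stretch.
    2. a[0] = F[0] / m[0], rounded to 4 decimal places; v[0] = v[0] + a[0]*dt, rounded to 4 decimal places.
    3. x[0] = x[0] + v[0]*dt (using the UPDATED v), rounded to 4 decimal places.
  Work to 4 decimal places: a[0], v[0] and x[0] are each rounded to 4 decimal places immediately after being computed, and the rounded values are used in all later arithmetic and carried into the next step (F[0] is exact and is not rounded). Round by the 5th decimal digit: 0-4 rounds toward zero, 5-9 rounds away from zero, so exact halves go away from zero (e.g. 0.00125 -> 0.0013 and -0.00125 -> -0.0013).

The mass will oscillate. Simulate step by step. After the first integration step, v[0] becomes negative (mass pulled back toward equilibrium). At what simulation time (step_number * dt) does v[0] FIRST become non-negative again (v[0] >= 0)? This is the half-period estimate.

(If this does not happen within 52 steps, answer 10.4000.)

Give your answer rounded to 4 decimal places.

Step 0: x=[10.3000] v=[0.0000]
Step 1: x=[10.2495] v=[-0.2526]
Step 2: x=[10.1500] v=[-0.4973]
Step 3: x=[10.0048] v=[-0.7262]
Step 4: x=[9.8184] v=[-0.9322]
Step 5: x=[9.5966] v=[-1.1088]
Step 6: x=[9.3465] v=[-1.2504]
Step 7: x=[9.0760] v=[-1.3525]
Step 8: x=[8.7936] v=[-1.4119]
Step 9: x=[8.5083] v=[-1.4267]
Step 10: x=[8.2290] v=[-1.3964]
Step 11: x=[7.9646] v=[-1.3220]
Step 12: x=[7.7234] v=[-1.2059]
Step 13: x=[7.5131] v=[-1.0517]
Step 14: x=[7.3402] v=[-0.8643]
Step 15: x=[7.2103] v=[-0.6496]
Step 16: x=[7.1274] v=[-0.4144]
Step 17: x=[7.0942] v=[-0.1661]
Step 18: x=[7.1117] v=[0.0874]
First v>=0 after going negative at step 18, time=3.6000

Answer: 3.6000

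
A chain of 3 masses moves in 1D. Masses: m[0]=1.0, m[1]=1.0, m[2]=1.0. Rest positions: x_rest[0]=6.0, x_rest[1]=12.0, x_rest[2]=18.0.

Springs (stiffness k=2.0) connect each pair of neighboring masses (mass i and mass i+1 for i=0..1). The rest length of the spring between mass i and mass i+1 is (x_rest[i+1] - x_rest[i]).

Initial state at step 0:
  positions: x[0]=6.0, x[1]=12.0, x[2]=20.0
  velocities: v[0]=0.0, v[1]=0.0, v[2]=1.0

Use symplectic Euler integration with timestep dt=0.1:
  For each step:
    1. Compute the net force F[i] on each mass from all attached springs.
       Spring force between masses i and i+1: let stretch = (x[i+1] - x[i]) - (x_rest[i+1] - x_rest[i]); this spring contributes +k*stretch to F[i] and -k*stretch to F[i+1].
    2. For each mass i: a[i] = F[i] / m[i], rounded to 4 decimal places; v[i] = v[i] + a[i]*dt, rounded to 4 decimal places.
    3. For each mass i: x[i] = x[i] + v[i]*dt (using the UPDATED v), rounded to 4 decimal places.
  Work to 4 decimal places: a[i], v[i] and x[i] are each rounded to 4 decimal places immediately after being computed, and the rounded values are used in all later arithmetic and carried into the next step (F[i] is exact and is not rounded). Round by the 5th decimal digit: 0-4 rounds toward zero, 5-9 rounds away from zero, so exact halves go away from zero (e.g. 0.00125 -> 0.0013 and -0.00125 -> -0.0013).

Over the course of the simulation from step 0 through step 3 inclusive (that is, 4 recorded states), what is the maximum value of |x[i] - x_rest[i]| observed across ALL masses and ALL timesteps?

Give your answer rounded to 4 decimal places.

Step 0: x=[6.0000 12.0000 20.0000] v=[0.0000 0.0000 1.0000]
Step 1: x=[6.0000 12.0400 20.0600] v=[0.0000 0.4000 0.6000]
Step 2: x=[6.0008 12.1196 20.0796] v=[0.0080 0.7960 0.1960]
Step 3: x=[6.0040 12.2360 20.0600] v=[0.0318 1.1642 -0.1960]
Max displacement = 2.0796

Answer: 2.0796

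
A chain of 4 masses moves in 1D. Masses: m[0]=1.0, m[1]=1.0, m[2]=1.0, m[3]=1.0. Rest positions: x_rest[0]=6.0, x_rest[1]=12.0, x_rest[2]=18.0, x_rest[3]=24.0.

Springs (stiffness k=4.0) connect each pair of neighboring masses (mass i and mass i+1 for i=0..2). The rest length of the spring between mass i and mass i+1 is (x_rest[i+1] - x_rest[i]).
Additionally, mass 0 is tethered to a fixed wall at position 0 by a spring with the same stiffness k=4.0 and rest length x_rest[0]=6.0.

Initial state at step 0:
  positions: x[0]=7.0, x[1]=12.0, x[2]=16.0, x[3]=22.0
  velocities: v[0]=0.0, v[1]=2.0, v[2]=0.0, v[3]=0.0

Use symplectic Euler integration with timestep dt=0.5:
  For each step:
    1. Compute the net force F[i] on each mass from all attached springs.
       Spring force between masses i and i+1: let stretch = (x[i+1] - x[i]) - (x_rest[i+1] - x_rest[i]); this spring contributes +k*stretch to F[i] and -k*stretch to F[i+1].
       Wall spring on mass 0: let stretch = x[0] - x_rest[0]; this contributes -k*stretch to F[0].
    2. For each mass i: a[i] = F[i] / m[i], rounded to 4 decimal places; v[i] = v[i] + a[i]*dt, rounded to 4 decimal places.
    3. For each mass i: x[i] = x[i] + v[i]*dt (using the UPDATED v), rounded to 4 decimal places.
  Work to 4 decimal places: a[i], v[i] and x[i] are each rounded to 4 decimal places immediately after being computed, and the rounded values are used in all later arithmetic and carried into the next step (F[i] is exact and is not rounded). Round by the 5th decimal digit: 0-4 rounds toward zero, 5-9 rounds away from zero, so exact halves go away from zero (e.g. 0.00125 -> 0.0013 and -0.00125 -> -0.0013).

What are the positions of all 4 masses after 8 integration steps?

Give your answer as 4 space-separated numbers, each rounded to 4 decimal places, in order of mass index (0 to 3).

Answer: 5.0000 13.0000 20.0000 26.0000

Derivation:
Step 0: x=[7.0000 12.0000 16.0000 22.0000] v=[0.0000 2.0000 0.0000 0.0000]
Step 1: x=[5.0000 12.0000 18.0000 22.0000] v=[-4.0000 0.0000 4.0000 0.0000]
Step 2: x=[5.0000 11.0000 18.0000 24.0000] v=[0.0000 -2.0000 0.0000 4.0000]
Step 3: x=[6.0000 11.0000 17.0000 26.0000] v=[2.0000 0.0000 -2.0000 4.0000]
Step 4: x=[6.0000 12.0000 19.0000 25.0000] v=[0.0000 2.0000 4.0000 -2.0000]
Step 5: x=[6.0000 14.0000 20.0000 24.0000] v=[0.0000 4.0000 2.0000 -2.0000]
Step 6: x=[8.0000 14.0000 19.0000 25.0000] v=[4.0000 0.0000 -2.0000 2.0000]
Step 7: x=[8.0000 13.0000 19.0000 26.0000] v=[0.0000 -2.0000 0.0000 2.0000]
Step 8: x=[5.0000 13.0000 20.0000 26.0000] v=[-6.0000 0.0000 2.0000 0.0000]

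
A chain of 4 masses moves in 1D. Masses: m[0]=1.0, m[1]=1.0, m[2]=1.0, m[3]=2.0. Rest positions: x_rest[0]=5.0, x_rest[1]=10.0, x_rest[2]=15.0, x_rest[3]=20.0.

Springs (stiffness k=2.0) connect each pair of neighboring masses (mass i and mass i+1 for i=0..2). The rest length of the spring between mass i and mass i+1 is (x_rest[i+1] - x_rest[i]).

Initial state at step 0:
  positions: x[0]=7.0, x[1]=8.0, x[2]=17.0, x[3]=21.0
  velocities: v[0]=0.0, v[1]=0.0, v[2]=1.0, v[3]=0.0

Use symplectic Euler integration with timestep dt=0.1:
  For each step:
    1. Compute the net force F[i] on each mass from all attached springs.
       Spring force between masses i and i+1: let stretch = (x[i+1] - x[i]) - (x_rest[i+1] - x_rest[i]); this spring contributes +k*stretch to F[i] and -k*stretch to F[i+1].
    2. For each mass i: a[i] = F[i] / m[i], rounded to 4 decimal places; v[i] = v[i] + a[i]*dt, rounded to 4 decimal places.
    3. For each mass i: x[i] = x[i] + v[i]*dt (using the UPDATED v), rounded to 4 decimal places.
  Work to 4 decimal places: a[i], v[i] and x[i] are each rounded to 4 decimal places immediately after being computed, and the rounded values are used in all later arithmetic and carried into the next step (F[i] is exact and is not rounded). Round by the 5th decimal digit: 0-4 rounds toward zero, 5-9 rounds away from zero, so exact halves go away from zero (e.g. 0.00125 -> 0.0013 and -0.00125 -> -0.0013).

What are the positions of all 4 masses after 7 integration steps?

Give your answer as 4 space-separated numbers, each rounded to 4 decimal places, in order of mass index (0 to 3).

Answer: 5.3102 11.4417 15.5315 21.2083

Derivation:
Step 0: x=[7.0000 8.0000 17.0000 21.0000] v=[0.0000 0.0000 1.0000 0.0000]
Step 1: x=[6.9200 8.1600 17.0000 21.0100] v=[-0.8000 1.6000 0.0000 0.1000]
Step 2: x=[6.7648 8.4720 16.9034 21.0299] v=[-1.5520 3.1200 -0.9660 0.1990]
Step 3: x=[6.5437 8.9185 16.7207 21.0585] v=[-2.2106 4.4648 -1.8270 0.2864]
Step 4: x=[6.2701 9.4735 16.4687 21.0938] v=[-2.7356 5.5503 -2.5199 0.3526]
Step 5: x=[5.9606 10.1044 16.1693 21.1328] v=[-3.0949 6.3087 -2.9939 0.3901]
Step 6: x=[5.6340 10.7737 15.8479 21.1722] v=[-3.2661 6.6929 -3.2142 0.3938]
Step 7: x=[5.3102 11.4417 15.5315 21.2083] v=[-3.2382 6.6798 -3.1642 0.3614]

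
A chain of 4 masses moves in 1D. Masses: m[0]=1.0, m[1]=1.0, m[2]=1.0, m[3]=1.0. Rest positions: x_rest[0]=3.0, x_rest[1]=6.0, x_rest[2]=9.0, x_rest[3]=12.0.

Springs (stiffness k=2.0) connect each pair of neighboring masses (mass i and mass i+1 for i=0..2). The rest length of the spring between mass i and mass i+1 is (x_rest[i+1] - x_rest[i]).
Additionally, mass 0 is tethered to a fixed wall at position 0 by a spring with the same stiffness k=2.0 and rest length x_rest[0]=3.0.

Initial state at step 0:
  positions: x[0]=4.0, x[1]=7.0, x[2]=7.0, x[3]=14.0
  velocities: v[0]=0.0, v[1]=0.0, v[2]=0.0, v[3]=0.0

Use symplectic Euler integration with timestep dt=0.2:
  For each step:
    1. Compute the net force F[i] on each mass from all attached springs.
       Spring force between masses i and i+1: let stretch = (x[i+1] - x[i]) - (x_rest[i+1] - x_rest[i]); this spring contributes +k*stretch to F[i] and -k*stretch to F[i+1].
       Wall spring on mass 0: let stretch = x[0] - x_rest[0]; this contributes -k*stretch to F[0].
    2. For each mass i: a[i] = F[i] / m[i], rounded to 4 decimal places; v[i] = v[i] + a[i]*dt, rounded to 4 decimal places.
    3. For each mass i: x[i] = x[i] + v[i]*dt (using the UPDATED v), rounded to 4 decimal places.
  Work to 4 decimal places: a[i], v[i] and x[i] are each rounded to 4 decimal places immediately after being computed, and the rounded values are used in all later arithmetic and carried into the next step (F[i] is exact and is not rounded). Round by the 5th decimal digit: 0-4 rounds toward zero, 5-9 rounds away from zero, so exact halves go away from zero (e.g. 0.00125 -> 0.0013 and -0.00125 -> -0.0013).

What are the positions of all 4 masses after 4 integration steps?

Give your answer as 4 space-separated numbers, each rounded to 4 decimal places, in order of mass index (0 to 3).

Step 0: x=[4.0000 7.0000 7.0000 14.0000] v=[0.0000 0.0000 0.0000 0.0000]
Step 1: x=[3.9200 6.7600 7.5600 13.6800] v=[-0.4000 -1.2000 2.8000 -1.6000]
Step 2: x=[3.7536 6.3568 8.5456 13.1104] v=[-0.8320 -2.0160 4.9280 -2.8480]
Step 3: x=[3.4952 5.9204 9.7213 12.4156] v=[-1.2922 -2.1818 5.8784 -3.4739]
Step 4: x=[3.1512 5.5941 10.8085 11.7453] v=[-1.7202 -1.6315 5.4358 -3.3516]

Answer: 3.1512 5.5941 10.8085 11.7453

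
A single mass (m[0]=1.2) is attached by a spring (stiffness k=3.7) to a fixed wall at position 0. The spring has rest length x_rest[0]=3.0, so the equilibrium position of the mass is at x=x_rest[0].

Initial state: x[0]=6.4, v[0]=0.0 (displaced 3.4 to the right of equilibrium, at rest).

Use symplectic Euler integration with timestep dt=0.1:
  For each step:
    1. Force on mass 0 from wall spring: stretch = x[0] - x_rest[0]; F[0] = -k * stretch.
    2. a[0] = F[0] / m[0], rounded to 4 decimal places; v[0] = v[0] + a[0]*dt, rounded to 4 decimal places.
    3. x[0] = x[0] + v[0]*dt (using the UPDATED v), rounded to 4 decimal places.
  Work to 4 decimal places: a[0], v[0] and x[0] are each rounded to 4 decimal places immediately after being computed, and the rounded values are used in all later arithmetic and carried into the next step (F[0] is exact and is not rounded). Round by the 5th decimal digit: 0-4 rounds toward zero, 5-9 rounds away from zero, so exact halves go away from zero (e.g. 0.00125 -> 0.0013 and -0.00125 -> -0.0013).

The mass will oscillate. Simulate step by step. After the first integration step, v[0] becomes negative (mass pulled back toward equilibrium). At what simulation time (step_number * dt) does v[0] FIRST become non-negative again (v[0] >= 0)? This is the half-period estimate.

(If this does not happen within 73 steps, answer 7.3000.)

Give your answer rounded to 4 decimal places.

Step 0: x=[6.4000] v=[0.0000]
Step 1: x=[6.2952] v=[-1.0483]
Step 2: x=[6.0888] v=[-2.0643]
Step 3: x=[5.7871] v=[-3.0167]
Step 4: x=[5.3995] v=[-3.8761]
Step 5: x=[4.9379] v=[-4.6160]
Step 6: x=[4.4166] v=[-5.2135]
Step 7: x=[3.8516] v=[-5.6503]
Step 8: x=[3.2603] v=[-5.9129]
Step 9: x=[2.6610] v=[-5.9932]
Step 10: x=[2.0721] v=[-5.8887]
Step 11: x=[1.5118] v=[-5.6026]
Step 12: x=[0.9974] v=[-5.1437]
Step 13: x=[0.5448] v=[-4.5262]
Step 14: x=[0.1679] v=[-3.7692]
Step 15: x=[-0.1217] v=[-2.8960]
Step 16: x=[-0.3151] v=[-1.9335]
Step 17: x=[-0.4062] v=[-0.9113]
Step 18: x=[-0.3923] v=[0.1390]
First v>=0 after going negative at step 18, time=1.8000

Answer: 1.8000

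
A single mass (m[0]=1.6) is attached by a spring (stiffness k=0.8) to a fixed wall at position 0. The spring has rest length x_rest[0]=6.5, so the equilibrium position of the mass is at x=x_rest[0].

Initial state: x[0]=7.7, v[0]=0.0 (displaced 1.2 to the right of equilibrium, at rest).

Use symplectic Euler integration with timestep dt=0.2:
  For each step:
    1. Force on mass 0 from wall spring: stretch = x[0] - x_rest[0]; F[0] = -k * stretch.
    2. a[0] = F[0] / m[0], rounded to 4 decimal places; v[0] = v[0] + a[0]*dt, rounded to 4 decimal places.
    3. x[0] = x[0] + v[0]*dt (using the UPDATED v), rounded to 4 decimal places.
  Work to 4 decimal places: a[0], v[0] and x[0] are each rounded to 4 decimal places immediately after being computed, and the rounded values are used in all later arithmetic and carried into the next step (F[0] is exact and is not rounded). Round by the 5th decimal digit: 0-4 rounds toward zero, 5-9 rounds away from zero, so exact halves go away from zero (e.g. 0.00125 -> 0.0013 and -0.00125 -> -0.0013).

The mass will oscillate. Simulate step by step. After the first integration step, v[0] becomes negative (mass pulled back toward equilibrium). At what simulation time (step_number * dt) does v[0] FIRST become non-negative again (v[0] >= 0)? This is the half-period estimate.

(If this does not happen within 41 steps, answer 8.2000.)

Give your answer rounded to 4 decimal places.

Step 0: x=[7.7000] v=[0.0000]
Step 1: x=[7.6760] v=[-0.1200]
Step 2: x=[7.6285] v=[-0.2376]
Step 3: x=[7.5584] v=[-0.3505]
Step 4: x=[7.4671] v=[-0.4563]
Step 5: x=[7.3565] v=[-0.5530]
Step 6: x=[7.2288] v=[-0.6387]
Step 7: x=[7.0865] v=[-0.7116]
Step 8: x=[6.9324] v=[-0.7703]
Step 9: x=[6.7697] v=[-0.8135]
Step 10: x=[6.6016] v=[-0.8405]
Step 11: x=[6.4315] v=[-0.8507]
Step 12: x=[6.2627] v=[-0.8438]
Step 13: x=[6.0987] v=[-0.8201]
Step 14: x=[5.9427] v=[-0.7800]
Step 15: x=[5.7978] v=[-0.7243]
Step 16: x=[5.6670] v=[-0.6541]
Step 17: x=[5.5528] v=[-0.5708]
Step 18: x=[5.4576] v=[-0.4761]
Step 19: x=[5.3832] v=[-0.3719]
Step 20: x=[5.3312] v=[-0.2602]
Step 21: x=[5.3025] v=[-0.1433]
Step 22: x=[5.2978] v=[-0.0235]
Step 23: x=[5.3171] v=[0.0967]
First v>=0 after going negative at step 23, time=4.6000

Answer: 4.6000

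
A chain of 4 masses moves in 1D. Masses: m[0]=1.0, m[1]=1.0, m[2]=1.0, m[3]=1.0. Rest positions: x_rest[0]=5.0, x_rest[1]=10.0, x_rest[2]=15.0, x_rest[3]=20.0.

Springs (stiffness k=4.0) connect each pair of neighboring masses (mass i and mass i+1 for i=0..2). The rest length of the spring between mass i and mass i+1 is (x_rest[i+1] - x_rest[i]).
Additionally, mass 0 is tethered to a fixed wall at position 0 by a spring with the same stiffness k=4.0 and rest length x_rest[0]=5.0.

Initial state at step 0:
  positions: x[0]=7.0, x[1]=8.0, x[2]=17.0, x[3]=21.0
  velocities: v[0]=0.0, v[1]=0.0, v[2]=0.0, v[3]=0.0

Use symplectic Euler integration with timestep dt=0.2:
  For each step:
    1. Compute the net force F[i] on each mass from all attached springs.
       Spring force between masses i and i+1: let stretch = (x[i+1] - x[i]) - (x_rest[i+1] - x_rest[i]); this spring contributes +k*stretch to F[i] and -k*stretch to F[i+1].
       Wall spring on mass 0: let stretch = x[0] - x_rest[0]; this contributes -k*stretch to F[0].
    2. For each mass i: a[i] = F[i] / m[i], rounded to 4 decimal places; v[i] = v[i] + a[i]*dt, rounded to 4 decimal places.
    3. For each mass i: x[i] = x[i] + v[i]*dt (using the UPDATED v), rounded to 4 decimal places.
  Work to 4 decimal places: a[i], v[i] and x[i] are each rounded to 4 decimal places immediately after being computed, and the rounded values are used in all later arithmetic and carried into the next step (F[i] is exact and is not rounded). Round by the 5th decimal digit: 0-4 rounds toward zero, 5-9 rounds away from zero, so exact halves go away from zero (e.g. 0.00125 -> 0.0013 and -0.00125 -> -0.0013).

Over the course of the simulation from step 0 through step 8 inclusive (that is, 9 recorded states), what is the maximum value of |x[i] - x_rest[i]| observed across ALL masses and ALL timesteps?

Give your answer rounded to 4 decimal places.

Step 0: x=[7.0000 8.0000 17.0000 21.0000] v=[0.0000 0.0000 0.0000 0.0000]
Step 1: x=[6.0400 9.2800 16.2000 21.1600] v=[-4.8000 6.4000 -4.0000 0.8000]
Step 2: x=[4.6320 11.1488 15.0864 21.3264] v=[-7.0400 9.3440 -5.5680 0.8320]
Step 3: x=[3.5256 12.6049 14.3412 21.2944] v=[-5.5322 7.2806 -3.7261 -0.1600]
Step 4: x=[3.3078 12.8861 14.4307 20.9499] v=[-1.0892 1.4062 0.4474 -1.7226]
Step 5: x=[4.0932 11.8819 15.3161 20.3623] v=[3.9272 -5.0208 4.4271 -2.9380]
Step 6: x=[5.4699 10.1810 16.4594 19.7673] v=[6.8836 -8.5044 5.7167 -2.9750]
Step 7: x=[6.7252 8.7309 17.1275 19.4430] v=[6.2766 -7.2506 3.3403 -1.6213]
Step 8: x=[7.2254 8.3033 16.8226 19.5483] v=[2.5010 -2.1379 -1.5246 0.5263]
Max displacement = 2.8861

Answer: 2.8861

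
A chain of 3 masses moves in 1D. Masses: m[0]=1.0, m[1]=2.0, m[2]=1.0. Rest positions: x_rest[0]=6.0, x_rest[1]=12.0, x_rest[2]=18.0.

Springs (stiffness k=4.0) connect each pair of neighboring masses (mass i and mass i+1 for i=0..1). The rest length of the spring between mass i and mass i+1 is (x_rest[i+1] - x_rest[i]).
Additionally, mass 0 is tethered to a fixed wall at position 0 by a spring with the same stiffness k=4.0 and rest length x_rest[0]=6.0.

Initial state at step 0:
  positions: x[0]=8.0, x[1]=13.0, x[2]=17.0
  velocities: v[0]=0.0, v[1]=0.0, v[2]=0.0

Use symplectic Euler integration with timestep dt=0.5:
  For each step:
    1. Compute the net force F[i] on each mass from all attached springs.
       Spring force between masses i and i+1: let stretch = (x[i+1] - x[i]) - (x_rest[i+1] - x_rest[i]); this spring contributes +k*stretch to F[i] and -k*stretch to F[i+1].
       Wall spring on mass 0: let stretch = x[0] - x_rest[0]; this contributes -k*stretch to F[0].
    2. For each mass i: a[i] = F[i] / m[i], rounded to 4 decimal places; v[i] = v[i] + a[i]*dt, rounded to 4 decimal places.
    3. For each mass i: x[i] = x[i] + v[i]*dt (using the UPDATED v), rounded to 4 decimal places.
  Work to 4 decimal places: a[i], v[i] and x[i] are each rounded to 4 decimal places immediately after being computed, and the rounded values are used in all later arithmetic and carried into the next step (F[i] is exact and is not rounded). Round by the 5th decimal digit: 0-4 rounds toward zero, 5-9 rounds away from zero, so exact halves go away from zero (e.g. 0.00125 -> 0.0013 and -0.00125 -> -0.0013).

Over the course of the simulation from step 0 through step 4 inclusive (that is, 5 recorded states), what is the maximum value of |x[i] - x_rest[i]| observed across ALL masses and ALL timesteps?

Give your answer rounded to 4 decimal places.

Answer: 2.5000

Derivation:
Step 0: x=[8.0000 13.0000 17.0000] v=[0.0000 0.0000 0.0000]
Step 1: x=[5.0000 12.5000 19.0000] v=[-6.0000 -1.0000 4.0000]
Step 2: x=[4.5000 11.5000 20.5000] v=[-1.0000 -2.0000 3.0000]
Step 3: x=[6.5000 11.5000 19.0000] v=[4.0000 0.0000 -3.0000]
Step 4: x=[7.0000 12.7500 16.0000] v=[1.0000 2.5000 -6.0000]
Max displacement = 2.5000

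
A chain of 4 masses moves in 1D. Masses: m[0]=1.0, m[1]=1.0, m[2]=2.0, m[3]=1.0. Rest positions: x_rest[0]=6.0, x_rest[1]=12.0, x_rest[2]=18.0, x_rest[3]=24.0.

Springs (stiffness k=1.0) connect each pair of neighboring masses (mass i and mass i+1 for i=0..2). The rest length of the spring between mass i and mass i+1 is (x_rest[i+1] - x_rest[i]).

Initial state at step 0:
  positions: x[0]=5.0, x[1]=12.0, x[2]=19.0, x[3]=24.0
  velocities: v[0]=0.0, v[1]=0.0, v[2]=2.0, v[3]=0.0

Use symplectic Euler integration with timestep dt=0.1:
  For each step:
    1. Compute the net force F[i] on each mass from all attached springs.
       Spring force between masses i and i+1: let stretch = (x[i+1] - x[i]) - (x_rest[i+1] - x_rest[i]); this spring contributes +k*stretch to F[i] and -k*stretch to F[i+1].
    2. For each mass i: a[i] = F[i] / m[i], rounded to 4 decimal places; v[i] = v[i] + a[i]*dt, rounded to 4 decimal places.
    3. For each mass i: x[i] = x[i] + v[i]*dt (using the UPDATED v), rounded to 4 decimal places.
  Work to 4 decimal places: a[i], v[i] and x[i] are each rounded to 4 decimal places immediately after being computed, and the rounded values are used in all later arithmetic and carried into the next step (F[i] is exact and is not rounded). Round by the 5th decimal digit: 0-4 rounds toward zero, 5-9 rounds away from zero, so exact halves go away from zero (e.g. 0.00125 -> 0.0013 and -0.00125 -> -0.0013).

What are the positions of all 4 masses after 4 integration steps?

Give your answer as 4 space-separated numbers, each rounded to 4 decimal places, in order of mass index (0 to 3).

Answer: 5.0986 12.0196 19.6825 24.1168

Derivation:
Step 0: x=[5.0000 12.0000 19.0000 24.0000] v=[0.0000 0.0000 2.0000 0.0000]
Step 1: x=[5.0100 12.0000 19.1900 24.0100] v=[0.1000 0.0000 1.9000 0.1000]
Step 2: x=[5.0299 12.0020 19.3682 24.0318] v=[0.1990 0.0200 1.7815 0.2180]
Step 3: x=[5.0595 12.0079 19.5328 24.0670] v=[0.2962 0.0594 1.6464 0.3516]
Step 4: x=[5.0986 12.0196 19.6825 24.1168] v=[0.3910 0.1171 1.4969 0.4982]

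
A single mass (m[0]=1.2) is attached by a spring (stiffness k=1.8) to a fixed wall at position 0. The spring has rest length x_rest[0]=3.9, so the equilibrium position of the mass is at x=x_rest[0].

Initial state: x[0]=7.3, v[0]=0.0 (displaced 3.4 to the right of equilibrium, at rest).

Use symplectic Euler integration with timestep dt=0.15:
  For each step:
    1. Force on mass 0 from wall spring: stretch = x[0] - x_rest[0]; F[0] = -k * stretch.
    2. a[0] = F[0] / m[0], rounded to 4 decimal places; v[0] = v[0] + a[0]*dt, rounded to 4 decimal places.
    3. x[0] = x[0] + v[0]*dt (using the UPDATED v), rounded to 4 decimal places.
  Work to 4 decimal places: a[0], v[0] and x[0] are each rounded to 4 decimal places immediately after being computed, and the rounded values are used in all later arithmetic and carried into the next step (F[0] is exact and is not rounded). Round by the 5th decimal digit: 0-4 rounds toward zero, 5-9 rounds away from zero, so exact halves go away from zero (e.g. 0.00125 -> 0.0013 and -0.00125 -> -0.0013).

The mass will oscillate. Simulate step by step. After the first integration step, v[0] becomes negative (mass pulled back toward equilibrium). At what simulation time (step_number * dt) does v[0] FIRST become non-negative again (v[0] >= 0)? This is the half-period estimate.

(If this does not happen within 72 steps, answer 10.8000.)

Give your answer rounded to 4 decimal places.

Answer: 2.7000

Derivation:
Step 0: x=[7.3000] v=[0.0000]
Step 1: x=[7.1853] v=[-0.7650]
Step 2: x=[6.9597] v=[-1.5042]
Step 3: x=[6.6308] v=[-2.1926]
Step 4: x=[6.2098] v=[-2.8070]
Step 5: x=[5.7108] v=[-3.3267]
Step 6: x=[5.1507] v=[-3.7341]
Step 7: x=[4.5484] v=[-4.0155]
Step 8: x=[3.9242] v=[-4.1614]
Step 9: x=[3.2992] v=[-4.1668]
Step 10: x=[2.6945] v=[-4.0316]
Step 11: x=[2.1304] v=[-3.7604]
Step 12: x=[1.6261] v=[-3.3622]
Step 13: x=[1.1985] v=[-2.8506]
Step 14: x=[0.8621] v=[-2.2428]
Step 15: x=[0.6282] v=[-1.5593]
Step 16: x=[0.5047] v=[-0.8231]
Step 17: x=[0.4958] v=[-0.0592]
Step 18: x=[0.6018] v=[0.7067]
First v>=0 after going negative at step 18, time=2.7000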